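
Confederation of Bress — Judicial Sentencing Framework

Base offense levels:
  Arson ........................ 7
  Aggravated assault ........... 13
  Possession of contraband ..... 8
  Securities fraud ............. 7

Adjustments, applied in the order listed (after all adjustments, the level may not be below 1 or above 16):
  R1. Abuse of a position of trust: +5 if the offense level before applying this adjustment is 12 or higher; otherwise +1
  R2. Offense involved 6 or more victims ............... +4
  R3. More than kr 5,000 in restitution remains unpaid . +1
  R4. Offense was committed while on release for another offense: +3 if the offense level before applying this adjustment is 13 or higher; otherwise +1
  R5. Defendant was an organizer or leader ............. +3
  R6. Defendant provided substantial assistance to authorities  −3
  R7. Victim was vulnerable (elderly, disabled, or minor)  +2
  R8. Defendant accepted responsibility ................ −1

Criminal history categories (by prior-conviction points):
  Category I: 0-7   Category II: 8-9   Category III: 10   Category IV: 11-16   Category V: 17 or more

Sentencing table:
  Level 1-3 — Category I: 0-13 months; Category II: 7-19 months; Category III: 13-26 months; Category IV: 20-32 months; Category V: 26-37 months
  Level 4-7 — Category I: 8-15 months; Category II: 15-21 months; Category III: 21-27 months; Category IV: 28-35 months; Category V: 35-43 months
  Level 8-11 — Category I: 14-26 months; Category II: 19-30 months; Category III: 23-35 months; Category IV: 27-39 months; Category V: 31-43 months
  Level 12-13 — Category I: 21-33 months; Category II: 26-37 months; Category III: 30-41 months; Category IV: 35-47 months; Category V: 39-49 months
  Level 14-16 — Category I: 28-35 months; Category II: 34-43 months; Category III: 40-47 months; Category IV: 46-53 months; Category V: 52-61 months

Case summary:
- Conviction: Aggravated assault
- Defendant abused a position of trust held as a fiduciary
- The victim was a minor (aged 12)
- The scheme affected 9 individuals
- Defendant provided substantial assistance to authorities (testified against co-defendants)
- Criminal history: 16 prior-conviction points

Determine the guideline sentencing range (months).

Base offense level for aggravated assault: 13.
R1 applies (level before this adjustment is 13 ≥ 12, so +5): 13 + 5 = 18.
R2 applies: 18 + 4 = 22.
R3 does not apply.
R5 does not apply.
R6 applies: 22 − 3 = 19.
R7 applies: 19 + 2 = 21.
Level 21 exceeds the maximum of 16; capped at 16.
Final offense level: 16.
Criminal history: 16 prior points → Category IV (11-16).
Level 16 falls in the 14-16 band.
Grid: Level 14-16 × Category IV = 46-53 months.

46-53 months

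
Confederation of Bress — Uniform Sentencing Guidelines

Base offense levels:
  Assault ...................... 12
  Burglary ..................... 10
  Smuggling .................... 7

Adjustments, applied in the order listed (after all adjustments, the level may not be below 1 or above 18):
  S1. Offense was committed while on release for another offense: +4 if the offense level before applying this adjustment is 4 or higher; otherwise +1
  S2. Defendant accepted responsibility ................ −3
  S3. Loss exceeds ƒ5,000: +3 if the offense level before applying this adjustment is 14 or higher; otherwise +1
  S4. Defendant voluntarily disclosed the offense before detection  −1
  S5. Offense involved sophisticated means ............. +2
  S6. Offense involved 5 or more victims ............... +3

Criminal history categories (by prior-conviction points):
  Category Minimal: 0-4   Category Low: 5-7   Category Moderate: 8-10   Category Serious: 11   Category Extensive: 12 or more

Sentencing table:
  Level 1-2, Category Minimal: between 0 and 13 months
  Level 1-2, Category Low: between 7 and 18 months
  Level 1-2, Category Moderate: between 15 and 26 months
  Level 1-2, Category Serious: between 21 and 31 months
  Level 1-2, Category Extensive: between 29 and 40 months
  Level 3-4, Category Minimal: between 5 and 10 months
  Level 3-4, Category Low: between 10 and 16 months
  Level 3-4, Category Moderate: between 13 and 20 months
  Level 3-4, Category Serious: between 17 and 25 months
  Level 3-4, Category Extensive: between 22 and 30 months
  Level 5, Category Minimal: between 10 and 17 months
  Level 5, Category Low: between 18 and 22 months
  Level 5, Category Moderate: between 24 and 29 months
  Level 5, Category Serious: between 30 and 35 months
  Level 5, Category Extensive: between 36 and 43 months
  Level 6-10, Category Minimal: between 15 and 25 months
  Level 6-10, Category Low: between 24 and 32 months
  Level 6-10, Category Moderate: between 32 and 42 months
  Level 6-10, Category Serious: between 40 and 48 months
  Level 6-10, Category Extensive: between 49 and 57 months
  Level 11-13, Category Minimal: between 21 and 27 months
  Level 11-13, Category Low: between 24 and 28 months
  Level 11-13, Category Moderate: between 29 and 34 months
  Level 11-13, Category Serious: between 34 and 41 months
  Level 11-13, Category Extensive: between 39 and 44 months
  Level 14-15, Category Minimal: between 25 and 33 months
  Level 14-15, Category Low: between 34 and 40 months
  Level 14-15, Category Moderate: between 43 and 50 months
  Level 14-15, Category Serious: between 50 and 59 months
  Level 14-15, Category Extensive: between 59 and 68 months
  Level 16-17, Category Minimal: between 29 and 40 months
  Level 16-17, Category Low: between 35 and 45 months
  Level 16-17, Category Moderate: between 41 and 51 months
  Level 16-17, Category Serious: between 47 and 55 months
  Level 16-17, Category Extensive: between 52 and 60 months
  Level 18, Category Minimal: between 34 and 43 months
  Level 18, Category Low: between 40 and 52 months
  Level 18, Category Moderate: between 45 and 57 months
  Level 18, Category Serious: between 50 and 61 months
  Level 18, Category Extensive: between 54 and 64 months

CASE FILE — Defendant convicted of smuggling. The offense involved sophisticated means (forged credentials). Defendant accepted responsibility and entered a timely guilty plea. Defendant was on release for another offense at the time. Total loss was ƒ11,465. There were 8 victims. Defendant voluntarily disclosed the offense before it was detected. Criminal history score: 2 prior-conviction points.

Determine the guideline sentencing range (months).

21-27 months

Base offense level for smuggling: 7.
S1 applies (level before this adjustment is 7 ≥ 4, so +4): 7 + 4 = 11.
S2 applies: 11 − 3 = 8.
S3 applies (level before this adjustment is 8 < 14, so +1): 8 + 1 = 9.
S4 applies: 9 − 1 = 8.
S5 applies: 8 + 2 = 10.
S6 applies: 10 + 3 = 13.
Final offense level: 13.
Criminal history: 2 prior points → Category Minimal (0-4).
Level 13 falls in the 11-13 band.
Grid: Level 11-13 × Category Minimal = 21-27 months.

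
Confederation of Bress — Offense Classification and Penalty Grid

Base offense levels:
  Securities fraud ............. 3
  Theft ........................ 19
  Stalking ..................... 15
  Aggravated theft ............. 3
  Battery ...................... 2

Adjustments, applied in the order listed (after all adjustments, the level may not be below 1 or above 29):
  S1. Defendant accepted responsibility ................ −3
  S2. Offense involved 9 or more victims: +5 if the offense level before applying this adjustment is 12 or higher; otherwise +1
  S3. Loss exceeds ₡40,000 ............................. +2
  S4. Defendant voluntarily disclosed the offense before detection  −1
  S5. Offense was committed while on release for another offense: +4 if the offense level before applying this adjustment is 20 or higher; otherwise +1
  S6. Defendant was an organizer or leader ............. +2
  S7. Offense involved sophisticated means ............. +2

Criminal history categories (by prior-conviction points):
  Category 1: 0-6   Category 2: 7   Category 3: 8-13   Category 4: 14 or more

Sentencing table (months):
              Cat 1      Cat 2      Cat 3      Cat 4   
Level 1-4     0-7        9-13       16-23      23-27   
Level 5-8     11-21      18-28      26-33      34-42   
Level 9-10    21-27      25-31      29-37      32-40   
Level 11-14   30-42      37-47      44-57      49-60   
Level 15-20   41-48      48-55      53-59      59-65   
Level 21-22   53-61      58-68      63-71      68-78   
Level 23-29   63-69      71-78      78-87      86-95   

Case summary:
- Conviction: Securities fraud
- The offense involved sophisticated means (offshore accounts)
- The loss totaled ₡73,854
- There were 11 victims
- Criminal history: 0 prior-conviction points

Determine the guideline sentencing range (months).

Base offense level for securities fraud: 3.
S2 applies (level before this adjustment is 3 < 12, so +1): 3 + 1 = 4.
S3 applies: 4 + 2 = 6.
S4 does not apply.
S5 does not apply.
S7 applies: 6 + 2 = 8.
Final offense level: 8.
Criminal history: 0 prior points → Category 1 (0-6).
Level 8 falls in the 5-8 band.
Grid: Level 5-8 × Category 1 = 11-21 months.

11-21 months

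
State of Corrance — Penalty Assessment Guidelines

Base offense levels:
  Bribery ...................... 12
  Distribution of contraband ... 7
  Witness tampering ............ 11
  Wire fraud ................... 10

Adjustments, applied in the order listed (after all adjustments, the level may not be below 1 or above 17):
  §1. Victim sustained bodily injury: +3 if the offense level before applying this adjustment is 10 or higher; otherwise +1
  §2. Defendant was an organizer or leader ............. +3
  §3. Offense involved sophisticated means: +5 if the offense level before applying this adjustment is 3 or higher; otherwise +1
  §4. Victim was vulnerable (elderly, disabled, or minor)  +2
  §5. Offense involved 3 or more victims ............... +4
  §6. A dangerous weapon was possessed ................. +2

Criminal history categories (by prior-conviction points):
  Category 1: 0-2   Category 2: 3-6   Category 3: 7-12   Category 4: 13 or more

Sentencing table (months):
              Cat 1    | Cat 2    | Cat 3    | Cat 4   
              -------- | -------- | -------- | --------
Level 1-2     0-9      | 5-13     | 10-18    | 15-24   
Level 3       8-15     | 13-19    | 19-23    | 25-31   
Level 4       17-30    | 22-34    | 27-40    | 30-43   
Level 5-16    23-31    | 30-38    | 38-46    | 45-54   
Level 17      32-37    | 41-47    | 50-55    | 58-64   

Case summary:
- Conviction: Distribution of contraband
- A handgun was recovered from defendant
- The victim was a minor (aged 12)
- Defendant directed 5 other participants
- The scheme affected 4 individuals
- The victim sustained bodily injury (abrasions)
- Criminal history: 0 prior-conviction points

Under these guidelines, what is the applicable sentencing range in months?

32-37 months

Base offense level for distribution of contraband: 7.
§1 applies (level before this adjustment is 7 < 10, so +1): 7 + 1 = 8.
§2 applies: 8 + 3 = 11.
§3 does not apply.
§4 applies: 11 + 2 = 13.
§5 applies: 13 + 4 = 17.
§6 applies: 17 + 2 = 19.
Level 19 exceeds the maximum of 17; capped at 17.
Final offense level: 17.
Criminal history: 0 prior points → Category 1 (0-2).
Level 17 falls in the 17 band.
Grid: Level 17 × Category 1 = 32-37 months.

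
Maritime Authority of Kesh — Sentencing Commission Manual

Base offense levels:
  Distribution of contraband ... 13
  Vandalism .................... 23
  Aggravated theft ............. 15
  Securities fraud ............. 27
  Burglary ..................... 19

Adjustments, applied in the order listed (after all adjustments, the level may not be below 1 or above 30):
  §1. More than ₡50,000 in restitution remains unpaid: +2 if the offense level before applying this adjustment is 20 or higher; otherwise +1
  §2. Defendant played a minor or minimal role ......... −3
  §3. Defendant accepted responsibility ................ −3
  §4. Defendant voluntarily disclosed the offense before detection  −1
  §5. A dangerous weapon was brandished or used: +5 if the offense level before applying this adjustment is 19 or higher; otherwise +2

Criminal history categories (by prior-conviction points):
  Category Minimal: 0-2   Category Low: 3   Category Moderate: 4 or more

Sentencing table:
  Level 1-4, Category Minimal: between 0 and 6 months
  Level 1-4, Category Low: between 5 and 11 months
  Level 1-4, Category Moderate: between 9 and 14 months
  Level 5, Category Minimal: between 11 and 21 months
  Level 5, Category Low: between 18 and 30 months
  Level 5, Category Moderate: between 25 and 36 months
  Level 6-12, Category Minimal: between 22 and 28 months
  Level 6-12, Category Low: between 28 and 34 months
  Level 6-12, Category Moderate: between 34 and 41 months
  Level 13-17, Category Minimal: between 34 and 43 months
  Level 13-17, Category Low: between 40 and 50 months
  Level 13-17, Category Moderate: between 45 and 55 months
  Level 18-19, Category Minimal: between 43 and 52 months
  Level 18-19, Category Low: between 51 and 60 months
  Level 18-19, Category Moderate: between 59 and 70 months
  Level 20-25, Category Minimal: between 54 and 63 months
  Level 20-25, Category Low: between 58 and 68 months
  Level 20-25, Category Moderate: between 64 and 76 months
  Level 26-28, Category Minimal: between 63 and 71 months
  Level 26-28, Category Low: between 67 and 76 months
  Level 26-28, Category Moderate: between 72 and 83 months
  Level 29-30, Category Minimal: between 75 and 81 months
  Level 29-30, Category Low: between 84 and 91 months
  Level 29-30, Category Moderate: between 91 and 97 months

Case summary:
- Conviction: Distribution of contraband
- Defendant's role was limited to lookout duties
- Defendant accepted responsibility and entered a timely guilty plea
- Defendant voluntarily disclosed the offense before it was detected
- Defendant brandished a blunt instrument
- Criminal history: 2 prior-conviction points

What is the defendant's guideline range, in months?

22-28 months

Base offense level for distribution of contraband: 13.
§1 does not apply.
§2 applies: 13 − 3 = 10.
§3 applies: 10 − 3 = 7.
§4 applies: 7 − 1 = 6.
§5 applies (level before this adjustment is 6 < 19, so +2): 6 + 2 = 8.
Final offense level: 8.
Criminal history: 2 prior points → Category Minimal (0-2).
Level 8 falls in the 6-12 band.
Grid: Level 6-12 × Category Minimal = 22-28 months.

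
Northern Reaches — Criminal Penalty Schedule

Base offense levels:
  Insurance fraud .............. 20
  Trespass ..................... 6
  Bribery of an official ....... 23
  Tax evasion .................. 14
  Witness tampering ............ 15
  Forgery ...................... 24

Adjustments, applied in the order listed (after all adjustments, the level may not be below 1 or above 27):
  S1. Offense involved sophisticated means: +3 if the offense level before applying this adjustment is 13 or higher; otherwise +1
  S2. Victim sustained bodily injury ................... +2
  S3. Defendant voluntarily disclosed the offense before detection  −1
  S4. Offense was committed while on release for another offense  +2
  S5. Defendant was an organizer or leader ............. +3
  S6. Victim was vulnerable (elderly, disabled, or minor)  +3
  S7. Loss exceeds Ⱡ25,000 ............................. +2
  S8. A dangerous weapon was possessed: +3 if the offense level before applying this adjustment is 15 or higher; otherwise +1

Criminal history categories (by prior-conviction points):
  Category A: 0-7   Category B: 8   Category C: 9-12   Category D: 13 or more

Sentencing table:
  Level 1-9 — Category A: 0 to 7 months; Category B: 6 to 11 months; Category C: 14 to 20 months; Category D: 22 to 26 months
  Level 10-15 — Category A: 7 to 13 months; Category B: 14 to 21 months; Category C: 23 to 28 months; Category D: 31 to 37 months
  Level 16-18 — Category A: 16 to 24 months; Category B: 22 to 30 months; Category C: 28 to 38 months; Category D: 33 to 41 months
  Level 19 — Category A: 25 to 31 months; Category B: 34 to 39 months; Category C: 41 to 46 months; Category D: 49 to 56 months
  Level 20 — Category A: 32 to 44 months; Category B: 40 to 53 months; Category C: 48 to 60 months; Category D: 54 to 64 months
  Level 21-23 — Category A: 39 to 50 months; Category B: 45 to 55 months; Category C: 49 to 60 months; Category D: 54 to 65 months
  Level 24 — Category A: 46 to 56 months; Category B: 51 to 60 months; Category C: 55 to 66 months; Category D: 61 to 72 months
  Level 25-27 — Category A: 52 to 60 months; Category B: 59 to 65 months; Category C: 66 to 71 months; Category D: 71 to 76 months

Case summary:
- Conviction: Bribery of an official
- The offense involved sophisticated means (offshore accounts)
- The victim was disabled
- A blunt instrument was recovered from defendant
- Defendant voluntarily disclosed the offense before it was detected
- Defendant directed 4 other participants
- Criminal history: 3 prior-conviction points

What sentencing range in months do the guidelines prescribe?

Base offense level for bribery of an official: 23.
S1 applies (level before this adjustment is 23 ≥ 13, so +3): 23 + 3 = 26.
S2 does not apply.
S3 applies: 26 − 1 = 25.
S4 does not apply.
S5 applies: 25 + 3 = 28.
S6 applies: 28 + 3 = 31.
S8 applies (level before this adjustment is 31 ≥ 15, so +3): 31 + 3 = 34.
Level 34 exceeds the maximum of 27; capped at 27.
Final offense level: 27.
Criminal history: 3 prior points → Category A (0-7).
Level 27 falls in the 25-27 band.
Grid: Level 25-27 × Category A = 52-60 months.

52-60 months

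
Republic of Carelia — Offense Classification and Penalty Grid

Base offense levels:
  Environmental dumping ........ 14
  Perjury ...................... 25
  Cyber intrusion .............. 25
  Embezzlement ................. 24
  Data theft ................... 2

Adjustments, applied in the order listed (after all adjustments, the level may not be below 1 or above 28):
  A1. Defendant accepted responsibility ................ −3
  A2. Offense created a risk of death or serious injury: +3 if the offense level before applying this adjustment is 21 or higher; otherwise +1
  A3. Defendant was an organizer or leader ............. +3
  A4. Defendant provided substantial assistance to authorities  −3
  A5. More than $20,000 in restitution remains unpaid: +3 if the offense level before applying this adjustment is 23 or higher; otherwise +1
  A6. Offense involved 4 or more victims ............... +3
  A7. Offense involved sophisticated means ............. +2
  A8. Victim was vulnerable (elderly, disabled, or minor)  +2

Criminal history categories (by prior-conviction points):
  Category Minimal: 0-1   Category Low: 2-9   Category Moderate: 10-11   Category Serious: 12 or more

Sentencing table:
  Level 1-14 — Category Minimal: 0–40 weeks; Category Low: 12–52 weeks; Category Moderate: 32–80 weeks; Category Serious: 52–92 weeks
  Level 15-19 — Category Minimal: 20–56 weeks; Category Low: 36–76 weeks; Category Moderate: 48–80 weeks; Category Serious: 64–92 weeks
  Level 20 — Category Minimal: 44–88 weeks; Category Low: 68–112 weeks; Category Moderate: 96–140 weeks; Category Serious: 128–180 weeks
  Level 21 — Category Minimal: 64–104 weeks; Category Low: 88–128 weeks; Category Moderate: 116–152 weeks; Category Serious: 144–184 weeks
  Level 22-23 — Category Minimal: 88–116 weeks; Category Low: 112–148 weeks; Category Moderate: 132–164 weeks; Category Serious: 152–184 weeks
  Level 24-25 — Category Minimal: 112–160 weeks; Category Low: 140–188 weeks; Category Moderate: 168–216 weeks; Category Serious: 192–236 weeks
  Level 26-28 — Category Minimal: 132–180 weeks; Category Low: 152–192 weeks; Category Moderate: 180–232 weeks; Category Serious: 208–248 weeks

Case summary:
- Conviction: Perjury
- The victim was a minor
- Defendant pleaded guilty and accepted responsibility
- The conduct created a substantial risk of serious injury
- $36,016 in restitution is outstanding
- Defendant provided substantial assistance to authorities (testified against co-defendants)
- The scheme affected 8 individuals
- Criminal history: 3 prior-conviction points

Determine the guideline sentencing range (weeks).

152-192 weeks

Base offense level for perjury: 25.
A1 applies: 25 − 3 = 22.
A2 applies (level before this adjustment is 22 ≥ 21, so +3): 22 + 3 = 25.
A4 applies: 25 − 3 = 22.
A5 applies (level before this adjustment is 22 < 23, so +1): 22 + 1 = 23.
A6 applies: 23 + 3 = 26.
A8 applies: 26 + 2 = 28.
Final offense level: 28.
Criminal history: 3 prior points → Category Low (2-9).
Level 28 falls in the 26-28 band.
Grid: Level 26-28 × Category Low = 152-192 weeks.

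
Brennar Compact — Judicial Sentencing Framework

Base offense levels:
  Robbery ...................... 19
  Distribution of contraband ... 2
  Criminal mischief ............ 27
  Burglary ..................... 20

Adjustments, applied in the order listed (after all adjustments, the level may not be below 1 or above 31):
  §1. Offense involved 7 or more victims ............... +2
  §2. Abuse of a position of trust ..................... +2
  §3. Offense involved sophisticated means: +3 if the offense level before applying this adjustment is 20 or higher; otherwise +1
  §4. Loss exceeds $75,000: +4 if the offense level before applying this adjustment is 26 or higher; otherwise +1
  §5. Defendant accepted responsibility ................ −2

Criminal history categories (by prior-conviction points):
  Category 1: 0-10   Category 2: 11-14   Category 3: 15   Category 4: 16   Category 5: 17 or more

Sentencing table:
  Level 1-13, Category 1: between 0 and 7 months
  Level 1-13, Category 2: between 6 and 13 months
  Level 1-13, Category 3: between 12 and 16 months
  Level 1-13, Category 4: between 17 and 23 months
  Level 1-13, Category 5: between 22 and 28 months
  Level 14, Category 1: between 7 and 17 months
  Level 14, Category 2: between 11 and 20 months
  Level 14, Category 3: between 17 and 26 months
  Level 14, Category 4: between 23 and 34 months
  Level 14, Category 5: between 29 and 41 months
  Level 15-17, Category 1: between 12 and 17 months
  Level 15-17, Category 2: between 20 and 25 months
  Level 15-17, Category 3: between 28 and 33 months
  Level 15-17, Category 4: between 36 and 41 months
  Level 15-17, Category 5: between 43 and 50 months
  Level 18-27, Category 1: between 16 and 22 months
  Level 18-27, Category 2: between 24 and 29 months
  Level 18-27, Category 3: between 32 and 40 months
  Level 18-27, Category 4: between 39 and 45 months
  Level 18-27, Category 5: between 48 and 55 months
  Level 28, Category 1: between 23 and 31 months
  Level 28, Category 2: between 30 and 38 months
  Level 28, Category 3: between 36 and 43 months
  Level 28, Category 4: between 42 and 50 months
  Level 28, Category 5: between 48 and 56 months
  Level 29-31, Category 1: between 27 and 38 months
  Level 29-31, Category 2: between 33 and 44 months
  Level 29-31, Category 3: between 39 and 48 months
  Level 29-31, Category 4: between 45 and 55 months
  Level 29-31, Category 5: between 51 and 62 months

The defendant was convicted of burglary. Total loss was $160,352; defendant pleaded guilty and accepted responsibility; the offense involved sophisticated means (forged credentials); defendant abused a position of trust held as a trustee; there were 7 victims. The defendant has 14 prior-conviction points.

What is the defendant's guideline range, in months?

Base offense level for burglary: 20.
§1 applies: 20 + 2 = 22.
§2 applies: 22 + 2 = 24.
§3 applies (level before this adjustment is 24 ≥ 20, so +3): 24 + 3 = 27.
§4 applies (level before this adjustment is 27 ≥ 26, so +4): 27 + 4 = 31.
§5 applies: 31 − 2 = 29.
Final offense level: 29.
Criminal history: 14 prior points → Category 2 (11-14).
Level 29 falls in the 29-31 band.
Grid: Level 29-31 × Category 2 = 33-44 months.

33-44 months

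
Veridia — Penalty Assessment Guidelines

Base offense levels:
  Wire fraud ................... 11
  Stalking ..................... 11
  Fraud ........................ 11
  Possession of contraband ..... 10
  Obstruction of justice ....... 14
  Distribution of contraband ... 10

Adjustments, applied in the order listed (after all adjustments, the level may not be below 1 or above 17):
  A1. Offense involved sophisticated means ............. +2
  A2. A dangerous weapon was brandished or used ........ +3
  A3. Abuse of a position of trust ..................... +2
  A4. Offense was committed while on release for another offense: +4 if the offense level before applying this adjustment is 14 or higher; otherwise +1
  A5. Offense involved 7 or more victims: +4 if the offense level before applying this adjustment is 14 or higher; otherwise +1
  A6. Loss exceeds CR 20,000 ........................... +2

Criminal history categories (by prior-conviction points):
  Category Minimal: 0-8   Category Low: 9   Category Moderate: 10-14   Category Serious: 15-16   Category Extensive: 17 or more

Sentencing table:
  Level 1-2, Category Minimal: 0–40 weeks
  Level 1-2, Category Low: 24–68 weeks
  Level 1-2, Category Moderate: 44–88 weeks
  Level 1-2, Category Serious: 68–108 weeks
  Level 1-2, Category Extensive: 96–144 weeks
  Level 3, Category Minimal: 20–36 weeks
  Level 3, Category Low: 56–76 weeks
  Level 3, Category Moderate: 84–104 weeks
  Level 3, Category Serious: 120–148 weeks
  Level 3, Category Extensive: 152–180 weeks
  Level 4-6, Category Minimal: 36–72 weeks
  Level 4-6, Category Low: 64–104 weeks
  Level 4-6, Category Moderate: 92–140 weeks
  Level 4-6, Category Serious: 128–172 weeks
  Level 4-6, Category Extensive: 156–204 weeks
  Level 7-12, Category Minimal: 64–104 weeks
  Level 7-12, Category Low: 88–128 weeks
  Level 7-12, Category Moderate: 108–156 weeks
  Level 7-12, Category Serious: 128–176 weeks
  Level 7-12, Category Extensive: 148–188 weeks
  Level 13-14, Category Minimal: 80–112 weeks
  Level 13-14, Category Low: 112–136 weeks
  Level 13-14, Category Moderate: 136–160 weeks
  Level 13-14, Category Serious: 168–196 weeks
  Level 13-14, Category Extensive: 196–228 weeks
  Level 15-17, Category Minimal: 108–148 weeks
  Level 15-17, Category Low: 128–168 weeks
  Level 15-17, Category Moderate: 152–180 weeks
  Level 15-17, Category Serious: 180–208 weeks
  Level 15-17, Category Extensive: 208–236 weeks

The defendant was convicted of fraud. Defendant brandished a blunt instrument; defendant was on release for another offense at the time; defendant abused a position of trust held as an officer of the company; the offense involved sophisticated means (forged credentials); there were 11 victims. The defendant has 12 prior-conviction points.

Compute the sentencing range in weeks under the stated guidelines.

Base offense level for fraud: 11.
A1 applies: 11 + 2 = 13.
A2 applies: 13 + 3 = 16.
A3 applies: 16 + 2 = 18.
A4 applies (level before this adjustment is 18 ≥ 14, so +4): 18 + 4 = 22.
A5 applies (level before this adjustment is 22 ≥ 14, so +4): 22 + 4 = 26.
Level 26 exceeds the maximum of 17; capped at 17.
Final offense level: 17.
Criminal history: 12 prior points → Category Moderate (10-14).
Level 17 falls in the 15-17 band.
Grid: Level 15-17 × Category Moderate = 152-180 weeks.

152-180 weeks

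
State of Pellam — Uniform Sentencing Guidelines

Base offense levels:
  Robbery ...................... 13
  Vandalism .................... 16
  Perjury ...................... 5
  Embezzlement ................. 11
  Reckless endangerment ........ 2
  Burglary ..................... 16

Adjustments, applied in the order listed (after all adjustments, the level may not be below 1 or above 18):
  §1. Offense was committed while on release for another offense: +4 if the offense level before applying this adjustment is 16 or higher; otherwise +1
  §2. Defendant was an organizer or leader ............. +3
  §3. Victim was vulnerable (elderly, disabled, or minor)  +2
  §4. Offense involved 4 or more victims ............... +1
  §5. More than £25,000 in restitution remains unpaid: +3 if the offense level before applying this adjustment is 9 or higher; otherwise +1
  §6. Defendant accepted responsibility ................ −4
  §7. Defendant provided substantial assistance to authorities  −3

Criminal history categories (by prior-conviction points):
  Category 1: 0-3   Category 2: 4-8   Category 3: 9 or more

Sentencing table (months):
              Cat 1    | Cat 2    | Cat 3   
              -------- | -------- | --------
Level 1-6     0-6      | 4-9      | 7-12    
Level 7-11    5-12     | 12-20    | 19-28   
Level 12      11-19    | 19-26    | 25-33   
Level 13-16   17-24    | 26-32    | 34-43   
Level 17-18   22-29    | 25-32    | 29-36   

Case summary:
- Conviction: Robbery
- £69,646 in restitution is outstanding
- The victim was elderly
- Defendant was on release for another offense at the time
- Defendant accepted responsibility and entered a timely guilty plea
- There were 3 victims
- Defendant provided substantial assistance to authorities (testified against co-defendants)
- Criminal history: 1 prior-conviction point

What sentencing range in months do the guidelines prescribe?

11-19 months

Base offense level for robbery: 13.
§1 applies (level before this adjustment is 13 < 16, so +1): 13 + 1 = 14.
§3 applies: 14 + 2 = 16.
§4 does not apply.
§5 applies (level before this adjustment is 16 ≥ 9, so +3): 16 + 3 = 19.
§6 applies: 19 − 4 = 15.
§7 applies: 15 − 3 = 12.
Final offense level: 12.
Criminal history: 1 prior point → Category 1 (0-3).
Level 12 falls in the 12 band.
Grid: Level 12 × Category 1 = 11-19 months.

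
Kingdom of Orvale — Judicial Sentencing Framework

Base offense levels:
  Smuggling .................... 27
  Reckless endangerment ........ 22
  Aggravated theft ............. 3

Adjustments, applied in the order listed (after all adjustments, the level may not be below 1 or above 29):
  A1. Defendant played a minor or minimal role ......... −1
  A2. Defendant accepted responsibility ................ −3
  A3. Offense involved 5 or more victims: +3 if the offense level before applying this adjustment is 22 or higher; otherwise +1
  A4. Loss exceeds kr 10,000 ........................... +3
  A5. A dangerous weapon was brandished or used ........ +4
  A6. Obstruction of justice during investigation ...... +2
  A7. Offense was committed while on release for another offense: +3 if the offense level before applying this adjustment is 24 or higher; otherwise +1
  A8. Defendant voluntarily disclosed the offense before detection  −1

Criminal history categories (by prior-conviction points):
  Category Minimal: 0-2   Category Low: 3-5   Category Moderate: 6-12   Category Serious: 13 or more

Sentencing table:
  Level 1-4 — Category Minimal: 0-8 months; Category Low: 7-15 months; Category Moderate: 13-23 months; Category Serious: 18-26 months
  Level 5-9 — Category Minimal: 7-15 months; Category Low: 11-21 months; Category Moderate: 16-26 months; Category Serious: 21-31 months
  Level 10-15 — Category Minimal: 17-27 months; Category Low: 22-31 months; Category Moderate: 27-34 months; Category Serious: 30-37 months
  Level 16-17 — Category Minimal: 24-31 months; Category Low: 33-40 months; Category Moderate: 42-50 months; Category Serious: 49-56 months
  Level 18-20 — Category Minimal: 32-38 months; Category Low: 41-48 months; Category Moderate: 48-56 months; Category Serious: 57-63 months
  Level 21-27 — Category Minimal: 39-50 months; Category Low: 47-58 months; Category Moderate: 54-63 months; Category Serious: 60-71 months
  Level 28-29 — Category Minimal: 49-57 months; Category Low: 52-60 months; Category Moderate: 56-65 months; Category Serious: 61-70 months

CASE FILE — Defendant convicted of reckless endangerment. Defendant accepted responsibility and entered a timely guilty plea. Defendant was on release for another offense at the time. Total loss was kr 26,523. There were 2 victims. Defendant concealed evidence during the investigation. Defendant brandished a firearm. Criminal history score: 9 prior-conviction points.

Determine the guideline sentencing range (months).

Base offense level for reckless endangerment: 22.
A1 does not apply.
A2 applies: 22 − 3 = 19.
A4 applies: 19 + 3 = 22.
A5 applies: 22 + 4 = 26.
A6 applies: 26 + 2 = 28.
A7 applies (level before this adjustment is 28 ≥ 24, so +3): 28 + 3 = 31.
A8 does not apply.
Level 31 exceeds the maximum of 29; capped at 29.
Final offense level: 29.
Criminal history: 9 prior points → Category Moderate (6-12).
Level 29 falls in the 28-29 band.
Grid: Level 28-29 × Category Moderate = 56-65 months.

56-65 months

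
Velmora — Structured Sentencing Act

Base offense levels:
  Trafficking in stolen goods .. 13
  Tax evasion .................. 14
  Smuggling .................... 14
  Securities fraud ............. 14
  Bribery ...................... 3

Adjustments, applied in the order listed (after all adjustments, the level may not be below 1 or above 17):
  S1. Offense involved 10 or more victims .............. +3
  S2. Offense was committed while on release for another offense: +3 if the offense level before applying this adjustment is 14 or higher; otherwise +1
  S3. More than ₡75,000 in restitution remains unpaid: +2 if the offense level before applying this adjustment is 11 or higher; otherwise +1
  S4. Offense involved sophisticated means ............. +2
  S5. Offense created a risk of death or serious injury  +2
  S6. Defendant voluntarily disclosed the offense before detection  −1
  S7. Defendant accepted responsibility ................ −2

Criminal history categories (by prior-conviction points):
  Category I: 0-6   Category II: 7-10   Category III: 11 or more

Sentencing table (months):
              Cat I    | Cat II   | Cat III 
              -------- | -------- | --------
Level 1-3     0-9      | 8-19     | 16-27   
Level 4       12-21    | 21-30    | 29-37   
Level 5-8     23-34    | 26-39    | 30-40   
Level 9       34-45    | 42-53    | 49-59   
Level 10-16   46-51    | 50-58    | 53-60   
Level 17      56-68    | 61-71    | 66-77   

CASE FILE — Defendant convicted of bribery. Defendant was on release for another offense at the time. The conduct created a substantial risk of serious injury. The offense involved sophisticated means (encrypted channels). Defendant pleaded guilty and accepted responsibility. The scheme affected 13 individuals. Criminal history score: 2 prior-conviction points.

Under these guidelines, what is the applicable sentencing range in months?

34-45 months

Base offense level for bribery: 3.
S1 applies: 3 + 3 = 6.
S2 applies (level before this adjustment is 6 < 14, so +1): 6 + 1 = 7.
S3 does not apply.
S4 applies: 7 + 2 = 9.
S5 applies: 9 + 2 = 11.
S7 applies: 11 − 2 = 9.
Final offense level: 9.
Criminal history: 2 prior points → Category I (0-6).
Level 9 falls in the 9 band.
Grid: Level 9 × Category I = 34-45 months.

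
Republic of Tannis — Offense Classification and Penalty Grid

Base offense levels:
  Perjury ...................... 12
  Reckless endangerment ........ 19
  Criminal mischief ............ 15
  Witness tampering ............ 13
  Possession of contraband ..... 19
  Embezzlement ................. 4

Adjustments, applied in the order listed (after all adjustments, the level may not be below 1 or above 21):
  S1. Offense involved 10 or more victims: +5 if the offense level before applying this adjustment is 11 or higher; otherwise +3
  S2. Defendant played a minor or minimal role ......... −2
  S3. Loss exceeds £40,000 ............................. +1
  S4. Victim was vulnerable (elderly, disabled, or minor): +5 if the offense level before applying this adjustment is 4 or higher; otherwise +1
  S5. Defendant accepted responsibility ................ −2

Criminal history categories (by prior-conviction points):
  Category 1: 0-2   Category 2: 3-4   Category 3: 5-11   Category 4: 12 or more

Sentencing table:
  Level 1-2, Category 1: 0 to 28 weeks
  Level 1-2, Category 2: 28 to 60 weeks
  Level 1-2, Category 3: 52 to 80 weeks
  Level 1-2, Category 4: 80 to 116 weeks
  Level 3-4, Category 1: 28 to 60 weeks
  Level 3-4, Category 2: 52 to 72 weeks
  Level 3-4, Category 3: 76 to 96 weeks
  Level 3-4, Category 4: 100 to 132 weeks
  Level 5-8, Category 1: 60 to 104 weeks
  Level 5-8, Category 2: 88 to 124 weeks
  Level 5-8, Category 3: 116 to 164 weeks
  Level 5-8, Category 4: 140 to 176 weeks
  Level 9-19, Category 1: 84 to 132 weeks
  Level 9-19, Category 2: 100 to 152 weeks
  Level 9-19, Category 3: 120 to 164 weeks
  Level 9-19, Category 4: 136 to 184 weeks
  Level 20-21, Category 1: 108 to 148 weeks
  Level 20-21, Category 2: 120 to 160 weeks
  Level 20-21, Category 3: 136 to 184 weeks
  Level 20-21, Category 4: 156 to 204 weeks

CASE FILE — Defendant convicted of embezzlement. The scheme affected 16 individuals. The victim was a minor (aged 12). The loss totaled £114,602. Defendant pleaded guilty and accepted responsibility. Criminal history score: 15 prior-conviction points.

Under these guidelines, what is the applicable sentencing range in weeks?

Base offense level for embezzlement: 4.
S1 applies (level before this adjustment is 4 < 11, so +3): 4 + 3 = 7.
S3 applies: 7 + 1 = 8.
S4 applies (level before this adjustment is 8 ≥ 4, so +5): 8 + 5 = 13.
S5 applies: 13 − 2 = 11.
Final offense level: 11.
Criminal history: 15 prior points → Category 4 (12+).
Level 11 falls in the 9-19 band.
Grid: Level 9-19 × Category 4 = 136-184 weeks.

136-184 weeks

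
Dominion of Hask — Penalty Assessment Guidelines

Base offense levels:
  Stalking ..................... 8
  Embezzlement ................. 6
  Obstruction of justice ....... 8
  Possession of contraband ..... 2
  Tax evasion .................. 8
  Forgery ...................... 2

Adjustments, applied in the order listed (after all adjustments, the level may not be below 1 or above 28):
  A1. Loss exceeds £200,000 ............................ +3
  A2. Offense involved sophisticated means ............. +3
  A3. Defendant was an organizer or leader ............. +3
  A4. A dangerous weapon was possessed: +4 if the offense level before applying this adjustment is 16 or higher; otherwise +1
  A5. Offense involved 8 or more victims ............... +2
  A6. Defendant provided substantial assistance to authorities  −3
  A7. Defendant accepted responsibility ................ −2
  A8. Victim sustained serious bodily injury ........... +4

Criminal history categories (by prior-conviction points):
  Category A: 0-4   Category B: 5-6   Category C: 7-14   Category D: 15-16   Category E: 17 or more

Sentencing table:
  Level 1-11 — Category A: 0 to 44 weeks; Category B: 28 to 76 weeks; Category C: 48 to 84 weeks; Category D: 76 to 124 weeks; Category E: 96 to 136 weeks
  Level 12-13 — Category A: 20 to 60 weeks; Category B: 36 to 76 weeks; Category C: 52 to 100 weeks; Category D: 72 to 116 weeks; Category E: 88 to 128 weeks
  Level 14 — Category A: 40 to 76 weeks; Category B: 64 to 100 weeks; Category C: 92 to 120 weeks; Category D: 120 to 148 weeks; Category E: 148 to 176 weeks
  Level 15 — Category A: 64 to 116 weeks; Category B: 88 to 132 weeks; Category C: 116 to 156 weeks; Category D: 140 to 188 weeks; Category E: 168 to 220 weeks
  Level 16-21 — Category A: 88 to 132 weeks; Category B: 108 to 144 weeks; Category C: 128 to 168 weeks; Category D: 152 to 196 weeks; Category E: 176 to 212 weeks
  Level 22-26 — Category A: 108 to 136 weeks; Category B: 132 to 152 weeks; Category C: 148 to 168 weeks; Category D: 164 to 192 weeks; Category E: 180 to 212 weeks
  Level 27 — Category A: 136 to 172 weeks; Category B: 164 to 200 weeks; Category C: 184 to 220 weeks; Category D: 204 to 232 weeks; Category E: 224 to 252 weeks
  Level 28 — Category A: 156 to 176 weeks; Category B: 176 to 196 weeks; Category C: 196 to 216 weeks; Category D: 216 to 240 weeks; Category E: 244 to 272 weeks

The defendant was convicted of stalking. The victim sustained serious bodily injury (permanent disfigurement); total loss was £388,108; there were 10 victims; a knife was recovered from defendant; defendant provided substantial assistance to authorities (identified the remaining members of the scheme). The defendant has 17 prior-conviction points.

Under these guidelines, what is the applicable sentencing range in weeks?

Base offense level for stalking: 8.
A1 applies: 8 + 3 = 11.
A3 does not apply.
A4 applies (level before this adjustment is 11 < 16, so +1): 11 + 1 = 12.
A5 applies: 12 + 2 = 14.
A6 applies: 14 − 3 = 11.
A7 does not apply.
A8 applies: 11 + 4 = 15.
Final offense level: 15.
Criminal history: 17 prior points → Category E (17+).
Level 15 falls in the 15 band.
Grid: Level 15 × Category E = 168-220 weeks.

168-220 weeks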